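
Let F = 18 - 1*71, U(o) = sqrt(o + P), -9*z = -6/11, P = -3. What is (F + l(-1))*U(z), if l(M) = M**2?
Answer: -52*I*sqrt(3201)/33 ≈ -89.152*I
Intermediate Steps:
z = 2/33 (z = -(-2)/(3*11) = -1/9*(-6/11) = 2/33 ≈ 0.060606)
U(o) = sqrt(-3 + o) (U(o) = sqrt(o - 3) = sqrt(-3 + o))
F = -53 (F = 18 - 71 = -53)
(F + l(-1))*U(z) = (-53 + (-1)**2)*sqrt(-3 + 2/33) = (-53 + 1)*sqrt(-97/33) = -52*I*sqrt(3201)/33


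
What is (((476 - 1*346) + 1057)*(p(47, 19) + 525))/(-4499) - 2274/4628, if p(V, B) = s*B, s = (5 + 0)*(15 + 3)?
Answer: -6144030093/10410686 ≈ -590.17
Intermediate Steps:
s = 90 (s = 5*18 = 90)
p(V, B) = 90*B
(((476 - 1*346) + 1057)*(p(47, 19) + 525))/(-4499) - 2274/4628 = (((476 - 1*346) + 1057)*(90*19 + 525))/(-4499) - 2274/4628 = (((476 - 346) + 1057)*(1710 + 525))*(-1/4499) - 2274*1/4628 = ((130 + 1057)*2235)*(-1/4499) - 1137/2314 = (1187*2235)*(-1/4499) - 1137/2314 = 2652945*(-1/4499) - 1137/2314 = -2652945/4499 - 1137/2314 = -6144030093/10410686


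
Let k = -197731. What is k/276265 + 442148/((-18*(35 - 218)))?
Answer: 60749345653/455008455 ≈ 133.51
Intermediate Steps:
k/276265 + 442148/((-18*(35 - 218))) = -197731/276265 + 442148/((-18*(35 - 218))) = -197731*1/276265 + 442148/((-18*(-183))) = -197731/276265 + 442148/3294 = -197731/276265 + 442148*(1/3294) = -197731/276265 + 221074/1647 = 60749345653/455008455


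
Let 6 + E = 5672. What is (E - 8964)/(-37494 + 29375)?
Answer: 3298/8119 ≈ 0.40621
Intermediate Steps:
E = 5666 (E = -6 + 5672 = 5666)
(E - 8964)/(-37494 + 29375) = (5666 - 8964)/(-37494 + 29375) = -3298/(-8119) = -3298*(-1/8119) = 3298/8119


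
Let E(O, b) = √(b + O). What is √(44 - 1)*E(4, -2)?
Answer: √86 ≈ 9.2736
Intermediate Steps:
E(O, b) = √(O + b)
√(44 - 1)*E(4, -2) = √(44 - 1)*√(4 - 2) = √43*√2 = √86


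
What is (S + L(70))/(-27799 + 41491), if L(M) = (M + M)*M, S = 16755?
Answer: 26555/13692 ≈ 1.9395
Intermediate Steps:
L(M) = 2*M² (L(M) = (2*M)*M = 2*M²)
(S + L(70))/(-27799 + 41491) = (16755 + 2*70²)/(-27799 + 41491) = (16755 + 2*4900)/13692 = (16755 + 9800)*(1/13692) = 26555*(1/13692) = 26555/13692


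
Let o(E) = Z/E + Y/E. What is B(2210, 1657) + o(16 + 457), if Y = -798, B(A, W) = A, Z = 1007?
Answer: 95049/43 ≈ 2210.4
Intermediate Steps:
o(E) = 209/E (o(E) = 1007/E - 798/E = 209/E)
B(2210, 1657) + o(16 + 457) = 2210 + 209/(16 + 457) = 2210 + 209/473 = 2210 + 209*(1/473) = 2210 + 19/43 = 95049/43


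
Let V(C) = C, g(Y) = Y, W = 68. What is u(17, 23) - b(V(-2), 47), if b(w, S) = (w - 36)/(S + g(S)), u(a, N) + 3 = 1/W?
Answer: -8249/3196 ≈ -2.5810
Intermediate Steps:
u(a, N) = -203/68 (u(a, N) = -3 + 1/68 = -203/68)
b(w, S) = (-36 + w)/(2*S) (b(w, S) = (w - 36)/(S + S) = (-36 + w)/((2*S)) = (-36 + w)*(1/(2*S)) = (-36 + w)/(2*S))
u(17, 23) - b(V(-2), 47) = -203/68 - (-36 - 2)/(2*47) = -203/68 - (-38)/(2*47) = -203/68 - 1*(-19/47) = -203/68 + 19/47 = -8249/3196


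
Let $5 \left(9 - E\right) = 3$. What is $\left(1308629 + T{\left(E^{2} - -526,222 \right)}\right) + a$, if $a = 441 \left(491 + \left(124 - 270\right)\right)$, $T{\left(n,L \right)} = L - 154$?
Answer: $1460842$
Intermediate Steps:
$E = \frac{42}{5}$ ($E = 9 - \frac{3}{5} = \frac{42}{5} \approx 8.4$)
$T{\left(n,L \right)} = -154 + L$
$a = 152145$ ($a = 441 \left(491 + \left(124 - 270\right)\right) = 441 \left(491 - 146\right) = 441 \cdot 345 = 152145$)
$\left(1308629 + T{\left(E^{2} - -526,222 \right)}\right) + a = \left(1308629 + \left(-154 + 222\right)\right) + 152145 = \left(1308629 + 68\right) + 152145 = 1308697 + 152145 = 1460842$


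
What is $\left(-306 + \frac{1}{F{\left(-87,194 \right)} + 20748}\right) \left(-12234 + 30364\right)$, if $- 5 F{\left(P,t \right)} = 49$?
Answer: $- \frac{82179252190}{14813} \approx -5.5478 \cdot 10^{6}$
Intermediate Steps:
$F{\left(P,t \right)} = - \frac{49}{5}$ ($F{\left(P,t \right)} = \left(- \frac{1}{5}\right) 49 = - \frac{49}{5}$)
$\left(-306 + \frac{1}{F{\left(-87,194 \right)} + 20748}\right) \left(-12234 + 30364\right) = \left(-306 + \frac{1}{- \frac{49}{5} + 20748}\right) \left(-12234 + 30364\right) = \left(-306 + \frac{1}{\frac{103691}{5}}\right) 18130 = \left(-306 + \frac{5}{103691}\right) 18130 = \left(- \frac{31729441}{103691}\right) 18130 = - \frac{82179252190}{14813}$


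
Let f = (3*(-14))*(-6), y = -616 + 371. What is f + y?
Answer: 7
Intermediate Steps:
y = -245
f = 252 (f = -42*(-6) = 252)
f + y = 252 - 245 = 7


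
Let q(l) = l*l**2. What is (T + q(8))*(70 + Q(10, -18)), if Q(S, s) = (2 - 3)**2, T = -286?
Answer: 16046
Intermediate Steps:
Q(S, s) = 1 (Q(S, s) = (-1)**2 = 1)
q(l) = l**3
(T + q(8))*(70 + Q(10, -18)) = (-286 + 8**3)*(70 + 1) = (-286 + 512)*71 = 226*71 = 16046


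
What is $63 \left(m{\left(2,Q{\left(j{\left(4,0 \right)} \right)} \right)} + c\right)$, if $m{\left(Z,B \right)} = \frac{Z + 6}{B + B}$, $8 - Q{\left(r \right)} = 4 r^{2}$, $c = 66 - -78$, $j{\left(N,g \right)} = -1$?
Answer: $9135$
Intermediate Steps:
$c = 144$ ($c = 66 + 78 = 144$)
$Q{\left(r \right)} = 8 - 4 r^{2}$
$m{\left(Z,B \right)} = \frac{6 + Z}{2 B}$
$63 \left(m{\left(2,Q{\left(j{\left(4,0 \right)} \right)} \right)} + c\right) = 63 \left(\frac{6 + 2}{2 \left(8 - 4 \left(-1\right)^{2}\right)} + 144\right) = 63 \left(\frac{1}{2} \frac{1}{8 - 4} \cdot 8 + 144\right) = 63 \left(\frac{1}{2} \cdot \frac{1}{4} \cdot 8 + 144\right) = 63 \left(1 + 144\right) = 63 \cdot 145 = 9135$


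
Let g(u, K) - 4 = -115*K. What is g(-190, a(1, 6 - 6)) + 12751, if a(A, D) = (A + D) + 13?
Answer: 11145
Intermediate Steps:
a(A, D) = 13 + A + D
g(u, K) = 4 - 115*K
g(-190, a(1, 6 - 6)) + 12751 = (4 - 115*(13 + 1 + (6 - 6))) + 12751 = (4 - 115*(13 + 1 + 0)) + 12751 = (4 - 115*14) + 12751 = (4 - 1610) + 12751 = -1606 + 12751 = 11145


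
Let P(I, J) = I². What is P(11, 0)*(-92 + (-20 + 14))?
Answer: -11858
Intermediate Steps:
P(11, 0)*(-92 + (-20 + 14)) = 11²*(-92 + (-20 + 14)) = 121*(-92 - 6) = 121*(-98) = -11858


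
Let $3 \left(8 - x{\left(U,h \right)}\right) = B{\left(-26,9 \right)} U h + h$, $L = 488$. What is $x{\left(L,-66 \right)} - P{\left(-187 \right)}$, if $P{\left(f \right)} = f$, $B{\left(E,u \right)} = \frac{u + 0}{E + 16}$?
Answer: $- \frac{47227}{5} \approx -9445.4$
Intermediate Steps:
$B{\left(E,u \right)} = \frac{u}{16 + E}$
$x{\left(U,h \right)} = 8 - \frac{h}{3} + \frac{3 U h}{10}$ ($x{\left(U,h \right)} = 8 - \frac{\frac{9}{16 - 26} U h + h}{3} = 8 - \frac{\frac{9}{-10} U h + h}{3} = 8 - \frac{9 \left(- \frac{1}{10}\right) U h + h}{3} = 8 - \frac{- \frac{9 U}{10} h + h}{3} = 8 - \frac{- \frac{9 U h}{10} + h}{3} = 8 - \frac{h - \frac{9 U h}{10}}{3} = 8 + \left(- \frac{h}{3} + \frac{3 U h}{10}\right) = 8 - \frac{h}{3} + \frac{3 U h}{10}$)
$x{\left(L,-66 \right)} - P{\left(-187 \right)} = \left(8 - -22 + \frac{3}{10} \cdot 488 \left(-66\right)\right) - -187 = \left(8 + 22 - \frac{48312}{5}\right) + 187 = - \frac{48162}{5} + 187 = - \frac{47227}{5}$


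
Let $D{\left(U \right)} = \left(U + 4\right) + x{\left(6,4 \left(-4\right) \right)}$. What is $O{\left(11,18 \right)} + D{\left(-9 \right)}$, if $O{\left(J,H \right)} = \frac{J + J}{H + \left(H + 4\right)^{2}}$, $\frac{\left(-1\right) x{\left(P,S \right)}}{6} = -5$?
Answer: $\frac{6286}{251} \approx 25.044$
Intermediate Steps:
$x{\left(P,S \right)} = 30$ ($x{\left(P,S \right)} = \left(-6\right) \left(-5\right) = 30$)
$D{\left(U \right)} = 34 + U$ ($D{\left(U \right)} = \left(U + 4\right) + 30 = \left(4 + U\right) + 30 = 34 + U$)
$O{\left(J,H \right)} = \frac{2 J}{H + \left(4 + H\right)^{2}}$
$O{\left(11,18 \right)} + D{\left(-9 \right)} = 2 \cdot 11 \frac{1}{18 + \left(4 + 18\right)^{2}} + \left(34 - 9\right) = 2 \cdot 11 \frac{1}{18 + 22^{2}} + 25 = 2 \cdot 11 \frac{1}{18 + 484} + 25 = 2 \cdot 11 \cdot \frac{1}{502} + 25 = \frac{11}{251} + 25 = \frac{6286}{251}$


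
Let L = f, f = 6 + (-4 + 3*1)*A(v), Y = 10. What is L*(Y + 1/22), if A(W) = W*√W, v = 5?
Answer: 663/11 - 1105*√5/22 ≈ -52.039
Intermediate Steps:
A(W) = W^(3/2)
f = 6 - 5*√5 (f = 6 + (-4 + 3*1)*5^(3/2) = 6 + (-4 + 3)*(5*√5) = 6 - 5*√5 ≈ -5.1803)
L = 6 - 5*√5 ≈ -5.1803
L*(Y + 1/22) = (6 - 5*√5)*(10 + 1/22) = (6 - 5*√5)*(221/22) = 663/11 - 1105*√5/22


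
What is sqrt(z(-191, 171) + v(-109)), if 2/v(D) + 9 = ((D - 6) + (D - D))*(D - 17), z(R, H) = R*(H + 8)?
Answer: I*sqrt(796601269363)/4827 ≈ 184.9*I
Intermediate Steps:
z(R, H) = R*(8 + H)
v(D) = 2/(-9 + (-17 + D)*(-6 + D)) (v(D) = 2/(-9 + ((D - 6) + (D - D))*(D - 17)) = 2/(-9 + ((-6 + D) + 0)*(-17 + D)) = 2/(-9 + (-6 + D)*(-17 + D)) = 2/(-9 + (-17 + D)*(-6 + D)))
sqrt(z(-191, 171) + v(-109)) = sqrt(-191*(8 + 171) + 2/(93 + (-109)**2 - 23*(-109))) = sqrt(-191*179 + 2/(93 + 11881 + 2507)) = sqrt(-34189 + 2/14481) = sqrt(-495090907/14481) = I*sqrt(796601269363)/4827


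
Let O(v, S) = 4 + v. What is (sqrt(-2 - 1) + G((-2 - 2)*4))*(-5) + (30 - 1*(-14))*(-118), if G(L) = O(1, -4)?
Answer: -5217 - 5*I*sqrt(3) ≈ -5217.0 - 8.6602*I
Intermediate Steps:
G(L) = 5 (G(L) = 4 + 1 = 5)
(sqrt(-2 - 1) + G((-2 - 2)*4))*(-5) + (30 - 1*(-14))*(-118) = (sqrt(-2 - 1) + 5)*(-5) + (30 - 1*(-14))*(-118) = (sqrt(-3) + 5)*(-5) + (30 + 14)*(-118) = (I*sqrt(3) + 5)*(-5) + 44*(-118) = (5 + I*sqrt(3))*(-5) - 5192 = (-25 - 5*I*sqrt(3)) - 5192 = -5217 - 5*I*sqrt(3)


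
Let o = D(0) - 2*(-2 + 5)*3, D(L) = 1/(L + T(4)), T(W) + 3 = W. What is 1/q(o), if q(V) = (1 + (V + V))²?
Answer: 1/1089 ≈ 0.00091827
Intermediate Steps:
T(W) = -3 + W
D(L) = 1/(1 + L) (D(L) = 1/(L + (-3 + 4)) = 1/(L + 1) = 1/(1 + L))
o = -17 (o = 1/(1 + 0) - 2*(-2 + 5)*3 = 1/1 - 2*3*3 = 1 - 6*3 = 1 - 18 = -17)
q(V) = (1 + 2*V)²
1/q(o) = 1/((1 + 2*(-17))²) = 1/((1 - 34)²) = 1/((-33)²) = 1/1089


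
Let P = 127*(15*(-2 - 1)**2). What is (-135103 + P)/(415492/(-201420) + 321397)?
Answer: -2969887545/8091921031 ≈ -0.36702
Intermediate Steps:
P = 17145 (P = 127*(15*(-3)**2) = 127*(15*9) = 127*135 = 17145)
(-135103 + P)/(415492/(-201420) + 321397) = (-135103 + 17145)/(415492/(-201420) + 321397) = -117958/(415492*(-1/201420) + 321397) = -117958/(-103873/50355 + 321397) = -117958/16183842062/50355 = -117958*50355/16183842062 = -2969887545/8091921031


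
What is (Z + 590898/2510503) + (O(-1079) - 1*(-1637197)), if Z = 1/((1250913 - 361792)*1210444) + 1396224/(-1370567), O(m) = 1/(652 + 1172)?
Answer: 2764599089340203444134180668514891/1688618053412478314028142944 ≈ 1.6372e+6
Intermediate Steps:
O(m) = 1/1824
Z = -1502659802677591609/1475046939300783508 (Z = (1/1210444)/889121 + 1396224*(-1/1370567) = (1/889121)*(1/1210444) - 1396224/1370567 = 1/1076231179724 - 1396224/1370567 = -1502659802677591609/1475046939300783508 ≈ -1.0187)
(Z + 590898/2510503) + (O(-1079) - 1*(-1637197)) = (-1502659802677591609/1475046939300783508 + 590898/2510503) + (1/1824 - 1*(-1637197)) = (-1502659802677591609/1475046939300783508 + 590898*(1/2510503)) + (1/1824 + 1637197) = (-1502659802677591609/1475046939300783508 + 590898/2510503) + 2986247329/1824 = -2900829656262547393859143/3703109766255434899184524 + 2986247329/1824 = 2764599089340203444134180668514891/1688618053412478314028142944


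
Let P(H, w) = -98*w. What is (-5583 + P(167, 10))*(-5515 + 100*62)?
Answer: -4495655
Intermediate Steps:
(-5583 + P(167, 10))*(-5515 + 100*62) = (-5583 - 98*10)*(-5515 + 100*62) = (-5583 - 980)*(-5515 + 6200) = -6563*685 = -4495655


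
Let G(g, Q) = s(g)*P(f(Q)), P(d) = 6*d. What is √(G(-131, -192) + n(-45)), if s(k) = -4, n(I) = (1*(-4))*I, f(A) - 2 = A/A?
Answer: 6*√3 ≈ 10.392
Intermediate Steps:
f(A) = 3 (f(A) = 2 + A/A = 2 + 1 = 3)
n(I) = -4*I
G(g, Q) = -72 (G(g, Q) = -24*3 = -4*18 = -72)
√(G(-131, -192) + n(-45)) = √(-72 - 4*(-45)) = √(-72 + 180) = √108 = 6*√3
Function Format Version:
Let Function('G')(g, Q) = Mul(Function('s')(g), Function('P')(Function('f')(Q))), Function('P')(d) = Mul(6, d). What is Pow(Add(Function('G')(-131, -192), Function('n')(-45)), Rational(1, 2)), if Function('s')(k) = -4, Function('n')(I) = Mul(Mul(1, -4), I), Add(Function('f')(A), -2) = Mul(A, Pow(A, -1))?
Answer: Mul(6, Pow(3, Rational(1, 2))) ≈ 10.392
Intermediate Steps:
Function('f')(A) = 3 (Function('f')(A) = Add(2, Mul(A, Pow(A, -1))) = Add(2, 1) = 3)
Function('n')(I) = Mul(-4, I)
Function('G')(g, Q) = -72 (Function('G')(g, Q) = Mul(-4, Mul(6, 3)) = Mul(-4, 18) = -72)
Pow(Add(Function('G')(-131, -192), Function('n')(-45)), Rational(1, 2)) = Pow(Add(-72, Mul(-4, -45)), Rational(1, 2)) = Pow(Add(-72, 180), Rational(1, 2)) = Pow(108, Rational(1, 2)) = Mul(6, Pow(3, Rational(1, 2)))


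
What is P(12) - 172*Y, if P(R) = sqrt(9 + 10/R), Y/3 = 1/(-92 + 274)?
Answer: -258/91 + sqrt(354)/6 ≈ 0.30065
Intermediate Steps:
Y = 3/182 (Y = 3/(-92 + 274) = 3/182 ≈ 0.016484)
P(12) - 172*Y = sqrt(9 + 10/12) - 172*3/182 = sqrt(9 + 10*(1/12)) - 258/91 = sqrt(9 + 5/6) - 258/91 = sqrt(59/6) - 258/91 = sqrt(354)/6 - 258/91 = -258/91 + sqrt(354)/6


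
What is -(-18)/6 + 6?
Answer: 9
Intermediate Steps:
-(-18)/6 + 6 = -9*(-⅓) + 6 = 3 + 6 = 9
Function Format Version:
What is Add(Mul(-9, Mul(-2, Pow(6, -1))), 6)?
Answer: 9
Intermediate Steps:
Add(Mul(-9, Mul(-2, Pow(6, -1))), 6) = Add(Mul(-9, Mul(-2, Rational(1, 6))), 6) = Add(Mul(-9, Rational(-1, 3)), 6) = Add(3, 6) = 9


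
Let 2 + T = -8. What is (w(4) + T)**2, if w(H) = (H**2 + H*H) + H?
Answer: 676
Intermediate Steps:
T = -10 (T = -2 - 8 = -10)
w(H) = H + 2*H**2 (w(H) = (H**2 + H**2) + H = 2*H**2 + H = H + 2*H**2)
(w(4) + T)**2 = (4*(1 + 2*4) - 10)**2 = (4*(1 + 8) - 10)**2 = (4*9 - 10)**2 = (36 - 10)**2 = 26**2 = 676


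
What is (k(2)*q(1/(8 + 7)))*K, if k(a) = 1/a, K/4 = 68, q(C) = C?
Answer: 136/15 ≈ 9.0667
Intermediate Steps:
K = 272 (K = 4*68 = 272)
(k(2)*q(1/(8 + 7)))*K = (1/(2*(8 + 7)))*272 = ((½)/15)*272 = ((½)*(1/15))*272 = (1/30)*272 = 136/15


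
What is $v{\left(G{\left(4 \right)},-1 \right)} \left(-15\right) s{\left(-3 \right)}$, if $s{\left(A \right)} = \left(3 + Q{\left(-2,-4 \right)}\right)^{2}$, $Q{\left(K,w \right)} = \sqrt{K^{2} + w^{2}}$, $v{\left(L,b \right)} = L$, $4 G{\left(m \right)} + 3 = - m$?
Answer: $\frac{3045}{4} + 315 \sqrt{5} \approx 1465.6$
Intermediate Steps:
$G{\left(m \right)} = - \frac{3}{4} - \frac{m}{4}$ ($G{\left(m \right)} = - \frac{3}{4} + \frac{\left(-1\right) m}{4} = - \frac{3}{4} - \frac{m}{4}$)
$s{\left(A \right)} = \left(3 + 2 \sqrt{5}\right)^{2}$ ($s{\left(A \right)} = \left(3 + \sqrt{\left(-2\right)^{2} + \left(-4\right)^{2}}\right)^{2} = \left(3 + \sqrt{4 + 16}\right)^{2} = \left(3 + \sqrt{20}\right)^{2} = \left(3 + 2 \sqrt{5}\right)^{2}$)
$v{\left(G{\left(4 \right)},-1 \right)} \left(-15\right) s{\left(-3 \right)} = \left(- \frac{3}{4} - 1\right) \left(-15\right) \left(29 + 12 \sqrt{5}\right) = \left(- \frac{7}{4}\right) \left(-15\right) \left(29 + 12 \sqrt{5}\right) = \frac{105 \left(29 + 12 \sqrt{5}\right)}{4} = \frac{3045}{4} + 315 \sqrt{5}$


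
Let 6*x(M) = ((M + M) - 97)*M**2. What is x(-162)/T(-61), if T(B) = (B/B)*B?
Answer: 1841454/61 ≈ 30188.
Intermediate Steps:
x(M) = M**2*(-97 + 2*M)/6 (x(M) = (((M + M) - 97)*M**2)/6 = ((2*M - 97)*M**2)/6 = ((-97 + 2*M)*M**2)/6 = (M**2*(-97 + 2*M))/6 = M**2*(-97 + 2*M)/6)
T(B) = B (T(B) = 1*B = B)
x(-162)/T(-61) = ((1/6)*(-162)**2*(-97 + 2*(-162)))/(-61) = ((1/6)*26244*(-97 - 324))*(-1/61) = ((1/6)*26244*(-421))*(-1/61) = -1841454*(-1/61) = 1841454/61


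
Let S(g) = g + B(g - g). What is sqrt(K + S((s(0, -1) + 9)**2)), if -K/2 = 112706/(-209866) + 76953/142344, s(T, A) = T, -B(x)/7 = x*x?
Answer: sqrt(13942613560170759211)/414905082 ≈ 8.9996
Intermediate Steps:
B(x) = -7*x**2 (B(x) = -7*x*x = -7*x**2)
S(g) = g (S(g) = g - 7*(g - g)**2 = g - 7*0**2 = g - 7*0 = g + 0 = g)
K = -17799239/2489430492 (K = -2*(112706/(-209866) + 76953/142344) = -2*(112706*(-1/209866) + 76953*(1/142344)) = -2*(-56353/104933 + 25651/47448) = -2*17799239/4978860984 = -17799239/2489430492 ≈ -0.0071499)
sqrt(K + S((s(0, -1) + 9)**2)) = sqrt(-17799239/2489430492 + (0 + 9)**2) = sqrt(-17799239/2489430492 + 9**2) = sqrt(-17799239/2489430492 + 81) = sqrt(201626070613/2489430492) = sqrt(13942613560170759211)/414905082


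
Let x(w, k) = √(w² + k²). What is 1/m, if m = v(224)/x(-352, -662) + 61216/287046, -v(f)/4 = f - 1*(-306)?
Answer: -38585768310963/1438325471047177 - 5458695655185*√140537/5753301884188708 ≈ -0.38251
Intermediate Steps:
v(f) = -1224 - 4*f (v(f) = -4*(f - 1*(-306)) = -4*(f + 306) = -4*(306 + f) = -1224 - 4*f)
x(w, k) = √(k² + w²)
m = 30608/143523 - 1060*√140537/140537 (m = (-1224 - 4*224)/(√((-662)² + (-352)²)) + 61216/287046 = (-1224 - 896)/(√(438244 + 123904)) + 61216*(1/287046) = -2120*√140537/281074 + 30608/143523 = -1060*√140537/140537 + 30608/143523 = 30608/143523 - 1060*√140537/140537 ≈ -2.6143)
1/m = 1/(30608/143523 - 1060*√140537/140537)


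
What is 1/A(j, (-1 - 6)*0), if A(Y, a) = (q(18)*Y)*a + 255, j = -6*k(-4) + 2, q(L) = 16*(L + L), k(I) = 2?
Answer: 1/255 ≈ 0.0039216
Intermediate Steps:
q(L) = 32*L (q(L) = 16*(2*L) = 32*L)
j = -10 (j = -6*2 + 2 = -12 + 2 = -10)
A(Y, a) = 255 + 576*Y*a (A(Y, a) = ((32*18)*Y)*a + 255 = (576*Y)*a + 255 = 576*Y*a + 255 = 255 + 576*Y*a)
1/A(j, (-1 - 6)*0) = 1/(255 + 576*(-10)*((-1 - 6)*0)) = 1/(255 + 576*(-10)*(-7*0)) = 1/(255 + 576*(-10)*0) = 1/(255 + 0) = 1/255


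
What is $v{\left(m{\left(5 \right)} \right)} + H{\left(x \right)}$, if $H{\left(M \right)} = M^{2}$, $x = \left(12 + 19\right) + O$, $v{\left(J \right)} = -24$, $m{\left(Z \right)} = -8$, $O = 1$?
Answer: $1000$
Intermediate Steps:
$x = 32$ ($x = \left(12 + 19\right) + 1 = 31 + 1 = 32$)
$v{\left(m{\left(5 \right)} \right)} + H{\left(x \right)} = -24 + 32^{2} = -24 + 1024 = 1000$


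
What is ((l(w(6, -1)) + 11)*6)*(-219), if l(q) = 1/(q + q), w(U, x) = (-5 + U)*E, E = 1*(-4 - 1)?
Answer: -71613/5 ≈ -14323.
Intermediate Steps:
E = -5 (E = 1*(-5) = -5)
w(U, x) = 25 - 5*U (w(U, x) = (-5 + U)*(-5) = 25 - 5*U)
l(q) = 1/(2*q)
((l(w(6, -1)) + 11)*6)*(-219) = ((1/(2*(25 - 5*6)) + 11)*6)*(-219) = ((1/(2*(25 - 30)) + 11)*6)*(-219) = (((1/2)/(-5) + 11)*6)*(-219) = (((1/2)*(-1/5) + 11)*6)*(-219) = ((-1/10 + 11)*6)*(-219) = ((109/10)*6)*(-219) = (327/5)*(-219) = -71613/5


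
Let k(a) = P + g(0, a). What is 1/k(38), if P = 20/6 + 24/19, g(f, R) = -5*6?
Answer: -57/1448 ≈ -0.039365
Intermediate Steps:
g(f, R) = -30
P = 262/57 (P = 20*(⅙) + 24*(1/19) = 10/3 + 24/19 = 262/57 ≈ 4.5965)
k(a) = -1448/57 (k(a) = 262/57 - 30 = -1448/57)
1/k(38) = 1/(-1448/57) = -57/1448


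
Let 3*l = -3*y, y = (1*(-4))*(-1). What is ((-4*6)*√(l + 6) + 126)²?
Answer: 17028 - 6048*√2 ≈ 8474.8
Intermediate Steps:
y = 4 (y = -4*(-1) = 4)
l = -4 (l = (-3*4)/3 = (⅓)*(-12) = -4)
((-4*6)*√(l + 6) + 126)² = ((-4*6)*√(-4 + 6) + 126)² = (-24*√2 + 126)² = (126 - 24*√2)²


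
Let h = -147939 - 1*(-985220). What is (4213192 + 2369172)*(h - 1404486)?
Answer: -3733549772620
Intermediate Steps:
h = 837281 (h = -147939 + 985220 = 837281)
(4213192 + 2369172)*(h - 1404486) = (4213192 + 2369172)*(837281 - 1404486) = 6582364*(-567205) = -3733549772620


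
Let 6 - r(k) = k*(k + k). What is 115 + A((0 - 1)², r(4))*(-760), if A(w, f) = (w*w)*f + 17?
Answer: 6955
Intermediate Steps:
r(k) = 6 - 2*k² (r(k) = 6 - k*(k + k) = 6 - k*2*k = 6 - 2*k²)
A(w, f) = 17 + f*w² (A(w, f) = w²*f + 17 = f*w² + 17 = 17 + f*w²)
115 + A((0 - 1)², r(4))*(-760) = 115 + (17 + (6 - 2*4²)*((0 - 1)²)²)*(-760) = 115 + (17 + (6 - 2*16)*((-1)²)²)*(-760) = 115 + (17 + (6 - 32)*1²)*(-760) = 115 + (17 - 26*1)*(-760) = 115 + (17 - 26)*(-760) = 115 - 9*(-760) = 115 + 6840 = 6955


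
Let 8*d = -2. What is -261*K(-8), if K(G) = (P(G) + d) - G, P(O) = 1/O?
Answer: -15921/8 ≈ -1990.1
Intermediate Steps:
d = -¼ (d = (⅛)*(-2) = -¼ ≈ -0.25000)
K(G) = -¼ + 1/G - G (K(G) = (1/G - ¼) - G = (-¼ + 1/G) - G = -¼ + 1/G - G)
-261*K(-8) = -261*(-¼ + 1/(-8) - 1*(-8)) = -261*(-¼ - ⅛ + 8) = -261*61/8 = -15921/8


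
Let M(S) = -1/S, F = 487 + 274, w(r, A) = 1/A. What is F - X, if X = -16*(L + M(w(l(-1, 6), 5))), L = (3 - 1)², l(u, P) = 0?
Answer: 745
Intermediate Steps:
L = 4 (L = 2² = 4)
F = 761
X = 16 (X = -16*(4 - 1/(1/5)) = -16*(4 - 1/⅕) = -16*(4 - 1*5) = -16*(4 - 5) = -16*(-1) = 16)
F - X = 761 - 1*16 = 761 - 16 = 745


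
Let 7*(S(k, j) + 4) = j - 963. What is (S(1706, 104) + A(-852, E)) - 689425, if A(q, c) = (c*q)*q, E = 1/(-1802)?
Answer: -4351543326/6307 ≈ -6.8995e+5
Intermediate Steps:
E = -1/1802 ≈ -0.00055494
S(k, j) = -991/7 + j/7 (S(k, j) = -4 + (j - 963)/7 = -4 + (-963 + j)/7 = -4 + (-963/7 + j/7) = -991/7 + j/7)
A(q, c) = c*q²
(S(1706, 104) + A(-852, E)) - 689425 = ((-991/7 + (⅐)*104) - 1/1802*(-852)²) - 689425 = ((-991/7 + 104/7) - 1/1802*725904) - 689425 = (-887/7 - 362952/901) - 689425 = -3339851/6307 - 689425 = -4351543326/6307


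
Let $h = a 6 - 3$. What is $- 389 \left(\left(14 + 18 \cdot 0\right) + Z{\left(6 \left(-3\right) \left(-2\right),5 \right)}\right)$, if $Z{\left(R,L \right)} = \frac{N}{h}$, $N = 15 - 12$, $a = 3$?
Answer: $- \frac{27619}{5} \approx -5523.8$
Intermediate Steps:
$N = 3$
$h = 15$ ($h = 3 \cdot 6 - 3 = 18 - 3 = 15$)
$Z{\left(R,L \right)} = \frac{1}{5}$ ($Z{\left(R,L \right)} = \frac{3}{15} = 3 \cdot \frac{1}{15} = \frac{1}{5}$)
$- 389 \left(\left(14 + 18 \cdot 0\right) + Z{\left(6 \left(-3\right) \left(-2\right),5 \right)}\right) = - 389 \left(\left(14 + 18 \cdot 0\right) + \frac{1}{5}\right) = - 389 \left(\left(14 + 0\right) + \frac{1}{5}\right) = - 389 \left(14 + \frac{1}{5}\right) = \left(-389\right) \frac{71}{5} = - \frac{27619}{5}$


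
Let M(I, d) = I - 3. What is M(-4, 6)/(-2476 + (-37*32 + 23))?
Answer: 7/3637 ≈ 0.0019247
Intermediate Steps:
M(I, d) = -3 + I
M(-4, 6)/(-2476 + (-37*32 + 23)) = (-3 - 4)/(-2476 + (-37*32 + 23)) = -7/(-2476 + (-1184 + 23)) = -7/(-2476 - 1161) = -7/(-3637) = -1/3637*(-7) = 7/3637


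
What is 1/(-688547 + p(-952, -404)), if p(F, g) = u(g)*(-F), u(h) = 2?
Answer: -1/686643 ≈ -1.4564e-6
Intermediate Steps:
p(F, g) = -2*F (p(F, g) = 2*(-F) = -2*F)
1/(-688547 + p(-952, -404)) = 1/(-688547 - 2*(-952)) = 1/(-688547 + 1904) = 1/(-686643) = -1/686643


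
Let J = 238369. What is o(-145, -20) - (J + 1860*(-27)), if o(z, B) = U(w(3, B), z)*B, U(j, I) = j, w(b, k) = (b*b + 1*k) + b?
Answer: -187989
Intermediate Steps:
w(b, k) = b + k + b² (w(b, k) = (b² + k) + b = (k + b²) + b = b + k + b²)
o(z, B) = B*(12 + B) (o(z, B) = (3 + B + 3²)*B = (3 + B + 9)*B = (12 + B)*B = B*(12 + B))
o(-145, -20) - (J + 1860*(-27)) = -20*(12 - 20) - (238369 + 1860*(-27)) = -20*(-8) - (238369 - 50220) = 160 - 1*188149 = 160 - 188149 = -187989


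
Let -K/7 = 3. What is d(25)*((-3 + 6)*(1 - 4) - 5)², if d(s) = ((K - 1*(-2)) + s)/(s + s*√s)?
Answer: 196/25 ≈ 7.8400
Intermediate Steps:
K = -21 (K = -7*3 = -21)
d(s) = (-19 + s)/(s + s^(3/2)) (d(s) = ((-21 - 1*(-2)) + s)/(s + s*√s) = ((-21 + 2) + s)/(s + s^(3/2)) = (-19 + s)/(s + s^(3/2)))
d(25)*((-3 + 6)*(1 - 4) - 5)² = ((-19 + 25)/(25 + 25^(3/2)))*((-3 + 6)*(1 - 4) - 5)² = (6/(25 + 125))*(3*(-3) - 5)² = (6/150)*(-9 - 5)² = ((1/150)*6)*(-14)² = (1/25)*196 = 196/25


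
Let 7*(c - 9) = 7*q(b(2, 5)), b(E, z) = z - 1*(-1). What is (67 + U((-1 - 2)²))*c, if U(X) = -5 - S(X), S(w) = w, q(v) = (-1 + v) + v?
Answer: 1060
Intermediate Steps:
b(E, z) = 1 + z (b(E, z) = z + 1 = 1 + z)
q(v) = -1 + 2*v
c = 20 (c = 9 + (7*(-1 + 2*(1 + 5)))/7 = 9 + (7*(-1 + 2*6))/7 = 9 + (7*(-1 + 12))/7 = 9 + (7*11)/7 = 9 + (⅐)*77 = 9 + 11 = 20)
U(X) = -5 - X
(67 + U((-1 - 2)²))*c = (67 + (-5 - (-1 - 2)²))*20 = (67 + (-5 - 1*(-3)²))*20 = (67 + (-5 - 1*9))*20 = (67 + (-5 - 9))*20 = (67 - 14)*20 = 53*20 = 1060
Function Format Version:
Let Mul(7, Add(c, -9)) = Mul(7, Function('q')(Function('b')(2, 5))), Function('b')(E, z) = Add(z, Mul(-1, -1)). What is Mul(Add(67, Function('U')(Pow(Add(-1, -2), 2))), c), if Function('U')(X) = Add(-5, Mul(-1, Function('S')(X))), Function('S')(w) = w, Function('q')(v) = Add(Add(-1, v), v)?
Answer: 1060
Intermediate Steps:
Function('b')(E, z) = Add(1, z) (Function('b')(E, z) = Add(z, 1) = Add(1, z))
Function('q')(v) = Add(-1, Mul(2, v))
c = 20 (c = Add(9, Mul(Rational(1, 7), Mul(7, Add(-1, Mul(2, Add(1, 5)))))) = Add(9, Mul(Rational(1, 7), Mul(7, Add(-1, Mul(2, 6))))) = Add(9, Mul(Rational(1, 7), Mul(7, Add(-1, 12)))) = Add(9, Mul(Rational(1, 7), Mul(7, 11))) = Add(9, Mul(Rational(1, 7), 77)) = Add(9, 11) = 20)
Function('U')(X) = Add(-5, Mul(-1, X))
Mul(Add(67, Function('U')(Pow(Add(-1, -2), 2))), c) = Mul(Add(67, Add(-5, Mul(-1, Pow(Add(-1, -2), 2)))), 20) = Mul(Add(67, Add(-5, Mul(-1, Pow(-3, 2)))), 20) = Mul(Add(67, Add(-5, Mul(-1, 9))), 20) = Mul(Add(67, Add(-5, -9)), 20) = Mul(Add(67, -14), 20) = Mul(53, 20) = 1060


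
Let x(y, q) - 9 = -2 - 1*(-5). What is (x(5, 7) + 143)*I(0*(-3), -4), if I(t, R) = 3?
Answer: 465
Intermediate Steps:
x(y, q) = 12 (x(y, q) = 9 + (-2 - 1*(-5)) = 9 + (-2 + 5) = 9 + 3 = 12)
(x(5, 7) + 143)*I(0*(-3), -4) = (12 + 143)*3 = 155*3 = 465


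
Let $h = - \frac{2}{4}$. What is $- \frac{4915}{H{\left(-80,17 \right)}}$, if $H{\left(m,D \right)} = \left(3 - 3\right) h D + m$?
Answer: $\frac{983}{16} \approx 61.438$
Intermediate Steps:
$h = - \frac{1}{2}$ ($h = \left(-2\right) \frac{1}{4} = - \frac{1}{2} \approx -0.5$)
$H{\left(m,D \right)} = m$ ($H{\left(m,D \right)} = \left(3 - 3\right) \left(- \frac{1}{2}\right) D + m = 0 \left(- \frac{1}{2}\right) D + m = 0 D + m = 0 + m = m$)
$- \frac{4915}{H{\left(-80,17 \right)}} = - \frac{4915}{-80} = \left(-4915\right) \left(- \frac{1}{80}\right) = \frac{983}{16}$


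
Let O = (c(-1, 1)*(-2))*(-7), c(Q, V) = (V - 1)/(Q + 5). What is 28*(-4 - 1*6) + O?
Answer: -280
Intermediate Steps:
c(Q, V) = (-1 + V)/(5 + Q)
O = 0 (O = (((-1 + 1)/(5 - 1))*(-2))*(-7) = ((0/4)*(-2))*(-7) = (((1/4)*0)*(-2))*(-7) = (0*(-2))*(-7) = 0*(-7) = 0)
28*(-4 - 1*6) + O = 28*(-4 - 1*6) + 0 = 28*(-4 - 6) + 0 = 28*(-10) + 0 = -280 + 0 = -280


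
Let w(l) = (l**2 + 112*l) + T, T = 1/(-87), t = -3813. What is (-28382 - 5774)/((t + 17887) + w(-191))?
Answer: -742893/634295 ≈ -1.1712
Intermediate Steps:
T = -1/87 ≈ -0.011494
w(l) = -1/87 + l**2 + 112*l (w(l) = (l**2 + 112*l) - 1/87 = -1/87 + l**2 + 112*l)
(-28382 - 5774)/((t + 17887) + w(-191)) = (-28382 - 5774)/((-3813 + 17887) + (-1/87 + (-191)**2 + 112*(-191))) = -34156/(14074 + (-1/87 + 36481 - 21392)) = -34156/(14074 + 1312742/87) = -34156/2537180/87 = -34156*87/2537180 = -742893/634295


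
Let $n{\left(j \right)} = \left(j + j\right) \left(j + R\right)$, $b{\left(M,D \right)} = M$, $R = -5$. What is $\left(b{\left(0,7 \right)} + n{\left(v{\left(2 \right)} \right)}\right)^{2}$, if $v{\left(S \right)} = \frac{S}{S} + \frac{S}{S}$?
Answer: $144$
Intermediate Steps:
$v{\left(S \right)} = 2$ ($v{\left(S \right)} = 1 + 1 = 2$)
$n{\left(j \right)} = 2 j \left(-5 + j\right)$ ($n{\left(j \right)} = \left(j + j\right) \left(j - 5\right) = 2 j \left(-5 + j\right)$)
$\left(b{\left(0,7 \right)} + n{\left(v{\left(2 \right)} \right)}\right)^{2} = \left(0 + 2 \cdot 2 \left(-5 + 2\right)\right)^{2} = \left(0 + 2 \cdot 2 \left(-3\right)\right)^{2} = \left(0 - 12\right)^{2} = \left(-12\right)^{2} = 144$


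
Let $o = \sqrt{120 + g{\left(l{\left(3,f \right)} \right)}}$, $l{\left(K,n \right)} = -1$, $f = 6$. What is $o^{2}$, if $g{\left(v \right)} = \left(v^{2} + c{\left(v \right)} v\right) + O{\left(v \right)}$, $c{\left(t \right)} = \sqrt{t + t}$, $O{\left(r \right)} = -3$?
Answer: $118 - i \sqrt{2} \approx 118.0 - 1.4142 i$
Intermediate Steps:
$c{\left(t \right)} = \sqrt{2} \sqrt{t}$ ($c{\left(t \right)} = \sqrt{2 t} = \sqrt{2} \sqrt{t}$)
$g{\left(v \right)} = -3 + v^{2} + \sqrt{2} v^{\frac{3}{2}}$ ($g{\left(v \right)} = \left(v^{2} + \sqrt{2} \sqrt{v} v\right) - 3 = \left(v^{2} + \sqrt{2} v^{\frac{3}{2}}\right) - 3 = -3 + v^{2} + \sqrt{2} v^{\frac{3}{2}}$)
$o = \sqrt{118 - i \sqrt{2}}$ ($o = \sqrt{120 + \left(-3 + \left(-1\right)^{2} + \sqrt{2} \left(-1\right)^{\frac{3}{2}}\right)} = \sqrt{120 + \left(-3 + 1 + \sqrt{2} \left(- i\right)\right)} = \sqrt{120 - \left(2 + i \sqrt{2}\right)} = \sqrt{118 - i \sqrt{2}} \approx 10.863 - 0.06509 i$)
$o^{2} = \left(\sqrt{118 - i \sqrt{2}}\right)^{2} = 118 - i \sqrt{2}$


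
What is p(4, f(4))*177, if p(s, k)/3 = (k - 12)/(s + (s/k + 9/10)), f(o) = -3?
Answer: -238950/107 ≈ -2233.2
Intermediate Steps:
p(s, k) = 3*(-12 + k)/(9/10 + s + s/k) (p(s, k) = 3*((k - 12)/(s + (s/k + 9/10))) = 3*((-12 + k)/(s + (s/k + 9*(1/10)))) = 3*((-12 + k)/(s + (s/k + 9/10))) = 3*((-12 + k)/(s + (9/10 + s/k))) = 3*((-12 + k)/(9/10 + s + s/k)) = 3*(-12 + k)/(9/10 + s + s/k))
p(4, f(4))*177 = (30*(-3)*(-12 - 3)/(9*(-3) + 10*4 + 10*(-3)*4))*177 = (30*(-3)*(-15)/(-27 + 40 - 120))*177 = (30*(-3)*(-15)/(-107))*177 = (30*(-3)*(-1/107)*(-15))*177 = -1350/107*177 = -238950/107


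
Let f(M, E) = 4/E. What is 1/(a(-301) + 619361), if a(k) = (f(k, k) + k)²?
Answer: 90601/64323991986 ≈ 1.4085e-6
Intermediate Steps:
a(k) = (k + 4/k)² (a(k) = (4/k + k)² = (k + 4/k)²)
1/(a(-301) + 619361) = 1/((4 + (-301)²)²/(-301)² + 619361) = 1/((4 + 90601)²/90601 + 619361) = 1/((1/90601)*90605² + 619361) = 1/((1/90601)*8209266025 + 619361) = 1/(8209266025/90601 + 619361) = 1/(64323991986/90601) = 90601/64323991986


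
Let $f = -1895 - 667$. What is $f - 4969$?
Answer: $-7531$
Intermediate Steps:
$f = -2562$
$f - 4969 = -2562 - 4969 = -7531$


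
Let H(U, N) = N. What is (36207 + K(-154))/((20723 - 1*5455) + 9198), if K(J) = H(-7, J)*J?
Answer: 59923/24466 ≈ 2.4492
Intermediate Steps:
K(J) = J² (K(J) = J*J = J²)
(36207 + K(-154))/((20723 - 1*5455) + 9198) = (36207 + (-154)²)/((20723 - 1*5455) + 9198) = (36207 + 23716)/((20723 - 5455) + 9198) = 59923/(15268 + 9198) = 59923/24466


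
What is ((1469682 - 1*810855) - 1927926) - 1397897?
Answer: -2666996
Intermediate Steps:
((1469682 - 1*810855) - 1927926) - 1397897 = ((1469682 - 810855) - 1927926) - 1397897 = (658827 - 1927926) - 1397897 = -1269099 - 1397897 = -2666996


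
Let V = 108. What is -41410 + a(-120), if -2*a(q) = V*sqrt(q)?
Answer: -41410 - 108*I*sqrt(30) ≈ -41410.0 - 591.54*I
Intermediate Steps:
a(q) = -54*sqrt(q)
-41410 + a(-120) = -41410 - 108*I*sqrt(30)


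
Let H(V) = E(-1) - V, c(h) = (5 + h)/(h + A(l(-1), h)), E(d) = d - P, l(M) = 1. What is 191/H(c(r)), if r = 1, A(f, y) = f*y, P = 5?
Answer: -191/9 ≈ -21.222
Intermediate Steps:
E(d) = -5 + d (E(d) = d - 1*5 = d - 5 = -5 + d)
c(h) = (5 + h)/(2*h) (c(h) = (5 + h)/(h + 1*h) = (5 + h)/(h + h) = (5 + h)/((2*h)) = (5 + h)*(1/(2*h)) = (5 + h)/(2*h))
H(V) = -6 - V (H(V) = (-5 - 1) - V = -6 - V)
191/H(c(r)) = 191/(-6 - (5 + 1)/(2*1)) = 191/(-6 - 6/2) = 191/(-6 - 1*3) = 191/(-6 - 3) = 191/(-9) = 191*(-⅑) = -191/9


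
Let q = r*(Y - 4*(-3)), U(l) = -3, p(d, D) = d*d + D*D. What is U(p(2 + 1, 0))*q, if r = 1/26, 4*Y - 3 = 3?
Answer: -81/52 ≈ -1.5577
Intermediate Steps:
Y = 3/2 (Y = ¾ + (¼)*3 = ¾ + ¾ = 3/2 ≈ 1.5000)
r = 1/26 ≈ 0.038462
p(d, D) = D² + d² (p(d, D) = d² + D² = D² + d²)
q = 27/52 (q = (3/2 - 4*(-3))/26 = (3/2 + 12)/26 = (1/26)*(27/2) = 27/52 ≈ 0.51923)
U(p(2 + 1, 0))*q = -3*27/52 = -81/52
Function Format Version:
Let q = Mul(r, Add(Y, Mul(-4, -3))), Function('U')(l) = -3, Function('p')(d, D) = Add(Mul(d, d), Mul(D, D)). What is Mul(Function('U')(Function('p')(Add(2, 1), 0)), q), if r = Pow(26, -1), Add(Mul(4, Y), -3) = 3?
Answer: Rational(-81, 52) ≈ -1.5577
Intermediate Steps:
Y = Rational(3, 2) (Y = Add(Rational(3, 4), Mul(Rational(1, 4), 3)) = Add(Rational(3, 4), Rational(3, 4)) = Rational(3, 2) ≈ 1.5000)
r = Rational(1, 26) ≈ 0.038462
Function('p')(d, D) = Add(Pow(D, 2), Pow(d, 2)) (Function('p')(d, D) = Add(Pow(d, 2), Pow(D, 2)) = Add(Pow(D, 2), Pow(d, 2)))
q = Rational(27, 52) (q = Mul(Rational(1, 26), Add(Rational(3, 2), Mul(-4, -3))) = Mul(Rational(1, 26), Add(Rational(3, 2), 12)) = Mul(Rational(1, 26), Rational(27, 2)) = Rational(27, 52) ≈ 0.51923)
Mul(Function('U')(Function('p')(Add(2, 1), 0)), q) = Mul(-3, Rational(27, 52)) = Rational(-81, 52)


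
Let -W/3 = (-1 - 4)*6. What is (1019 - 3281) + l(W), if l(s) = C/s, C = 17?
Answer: -203563/90 ≈ -2261.8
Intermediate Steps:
W = 90 (W = -3*(-1 - 4)*6 = -(-15)*6 = -3*(-30) = 90)
l(s) = 17/s
(1019 - 3281) + l(W) = (1019 - 3281) + 17/90 = -2262 + 17*(1/90) = -2262 + 17/90 = -203563/90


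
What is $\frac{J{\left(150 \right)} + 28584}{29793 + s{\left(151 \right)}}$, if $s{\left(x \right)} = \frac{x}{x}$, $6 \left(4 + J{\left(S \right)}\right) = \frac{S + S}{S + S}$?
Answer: $\frac{171481}{178764} \approx 0.95926$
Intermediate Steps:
$J{\left(S \right)} = - \frac{23}{6}$ ($J{\left(S \right)} = -4 + \frac{\left(S + S\right) \frac{1}{S + S}}{6} = -4 + \frac{2 S \frac{1}{2 S}}{6} = -4 + \frac{1}{6} \cdot 1 = -4 + \frac{1}{6} = - \frac{23}{6}$)
$s{\left(x \right)} = 1$
$\frac{J{\left(150 \right)} + 28584}{29793 + s{\left(151 \right)}} = \frac{- \frac{23}{6} + 28584}{29793 + 1} = \frac{171481}{6 \cdot 29794} = \frac{171481}{6} \cdot \frac{1}{29794} = \frac{171481}{178764}$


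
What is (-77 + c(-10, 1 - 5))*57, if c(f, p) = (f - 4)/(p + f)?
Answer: -4332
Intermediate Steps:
c(f, p) = (-4 + f)/(f + p)
(-77 + c(-10, 1 - 5))*57 = (-77 + (-4 - 10)/(-10 + (1 - 5)))*57 = (-77 - 14/(-10 - 4))*57 = (-77 - 14/(-14))*57 = (-77 - 1/14*(-14))*57 = (-77 + 1)*57 = -76*57 = -4332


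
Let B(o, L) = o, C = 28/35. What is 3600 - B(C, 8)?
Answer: 17996/5 ≈ 3599.2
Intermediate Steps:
C = 4/5 (C = 28*(1/35) = 4/5 ≈ 0.80000)
3600 - B(C, 8) = 3600 - 1*4/5 = 3600 - 4/5 = 17996/5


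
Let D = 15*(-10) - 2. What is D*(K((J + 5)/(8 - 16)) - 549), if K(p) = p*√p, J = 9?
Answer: 83448 + 133*I*√7 ≈ 83448.0 + 351.88*I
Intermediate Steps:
D = -152 (D = -150 - 2 = -152)
K(p) = p^(3/2)
D*(K((J + 5)/(8 - 16)) - 549) = -152*(((9 + 5)/(8 - 16))^(3/2) - 549) = -152*((14/(-8))^(3/2) - 549) = -152*((14*(-⅛))^(3/2) - 549) = -152*((-7/4)^(3/2) - 549) = -152*(-7*I*√7/8 - 549) = -152*(-549 - 7*I*√7/8) = 83448 + 133*I*√7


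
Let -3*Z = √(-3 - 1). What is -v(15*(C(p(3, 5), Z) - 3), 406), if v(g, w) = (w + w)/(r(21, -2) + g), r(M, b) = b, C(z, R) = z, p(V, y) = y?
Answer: -29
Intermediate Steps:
Z = -2*I/3 (Z = -√(-3 - 1)/3 = -2*I/3 ≈ -0.66667*I)
v(g, w) = 2*w/(-2 + g) (v(g, w) = (w + w)/(-2 + g) = (2*w)/(-2 + g) = 2*w/(-2 + g))
-v(15*(C(p(3, 5), Z) - 3), 406) = -2*406/(-2 + 15*(5 - 3)) = -2*406/(-2 + 15*2) = -2*406/(-2 + 30) = -2*406/28 = -1*29 = -29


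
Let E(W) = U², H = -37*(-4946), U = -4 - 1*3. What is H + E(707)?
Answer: 183051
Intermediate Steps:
U = -7 (U = -4 - 3 = -7)
H = 183002
E(W) = 49 (E(W) = (-7)² = 49)
H + E(707) = 183002 + 49 = 183051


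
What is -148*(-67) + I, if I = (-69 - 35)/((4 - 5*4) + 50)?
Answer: 168520/17 ≈ 9912.9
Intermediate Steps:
I = -52/17 (I = -104/((4 - 20) + 50) = -104/(-16 + 50) = -104/34 = -104*1/34 = -52/17 ≈ -3.0588)
-148*(-67) + I = -148*(-67) - 52/17 = 9916 - 52/17 = 168520/17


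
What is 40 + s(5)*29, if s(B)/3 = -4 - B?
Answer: -743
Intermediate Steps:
s(B) = -12 - 3*B (s(B) = 3*(-4 - B) = -12 - 3*B)
40 + s(5)*29 = 40 + (-12 - 3*5)*29 = 40 + (-12 - 15)*29 = 40 - 27*29 = 40 - 783 = -743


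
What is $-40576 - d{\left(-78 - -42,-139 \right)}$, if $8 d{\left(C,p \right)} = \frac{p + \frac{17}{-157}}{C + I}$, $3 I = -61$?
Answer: $- \frac{82816246}{2041} \approx -40576.0$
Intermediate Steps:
$I = - \frac{61}{3}$ ($I = \frac{1}{3} \left(-61\right) = - \frac{61}{3} \approx -20.333$)
$d{\left(C,p \right)} = \frac{- \frac{17}{157} + p}{8 \left(- \frac{61}{3} + C\right)}$ ($d{\left(C,p \right)} = \frac{\left(p + \frac{17}{-157}\right) \frac{1}{C - \frac{61}{3}}}{8} = \frac{\left(p + 17 \left(- \frac{1}{157}\right)\right) \frac{1}{- \frac{61}{3} + C}}{8} = \frac{\left(p - \frac{17}{157}\right) \frac{1}{- \frac{61}{3} + C}}{8} = \frac{\left(- \frac{17}{157} + p\right) \frac{1}{- \frac{61}{3} + C}}{8} = \frac{\frac{1}{- \frac{61}{3} + C} \left(- \frac{17}{157} + p\right)}{8} = \frac{- \frac{17}{157} + p}{8 \left(- \frac{61}{3} + C\right)}$)
$-40576 - d{\left(-78 - -42,-139 \right)} = -40576 - \frac{3 \left(-17 + 157 \left(-139\right)\right)}{1256 \left(-61 + 3 \left(-78 - -42\right)\right)} = -40576 - \frac{3 \left(-17 - 21823\right)}{1256 \left(-61 + 3 \left(-78 + 42\right)\right)} = -40576 - \frac{3}{1256} \frac{1}{-61 + 3 \left(-36\right)} \left(-21840\right) = -40576 - \frac{3}{1256} \frac{1}{-61 - 108} \left(-21840\right) = -40576 - \frac{3}{1256} \frac{1}{-169} \left(-21840\right) = -40576 - \frac{3}{1256} \left(- \frac{1}{169}\right) \left(-21840\right) = -40576 - \frac{630}{2041} = - \frac{82816246}{2041}$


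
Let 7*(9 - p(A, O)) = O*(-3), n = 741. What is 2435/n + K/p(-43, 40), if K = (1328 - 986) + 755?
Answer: 2045248/45201 ≈ 45.248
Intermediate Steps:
K = 1097 (K = 342 + 755 = 1097)
p(A, O) = 9 + 3*O/7 (p(A, O) = 9 - O*(-3)/7 = 9 - (-3)*O/7 = 9 + 3*O/7)
2435/n + K/p(-43, 40) = 2435/741 + 1097/(9 + (3/7)*40) = 2435*(1/741) + 1097/(9 + 120/7) = 2435/741 + 1097/(183/7) = 2435/741 + 1097*(7/183) = 2435/741 + 7679/183 = 2045248/45201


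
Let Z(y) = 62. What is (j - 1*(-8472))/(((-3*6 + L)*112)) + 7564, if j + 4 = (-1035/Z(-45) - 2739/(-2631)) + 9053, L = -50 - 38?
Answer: 4881822924427/645528128 ≈ 7562.5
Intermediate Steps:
L = -88
j = 491179237/54374 (j = -4 + ((-1035/62 - 2739/(-2631)) + 9053) = -4 + ((-1035*1/62 - 2739*(-1/2631)) + 9053) = -4 + ((-1035/62 + 913/877) + 9053) = -4 + (-851089/54374 + 9053) = -4 + 491396733/54374 = 491179237/54374 ≈ 9033.3)
(j - 1*(-8472))/(((-3*6 + L)*112)) + 7564 = (491179237/54374 - 1*(-8472))/(((-3*6 - 88)*112)) + 7564 = (491179237/54374 + 8472)/(((-18 - 88)*112)) + 7564 = 951835765/(54374*((-106*112))) + 7564 = (951835765/54374)/(-11872) + 7564 = (951835765/54374)*(-1/11872) + 7564 = -951835765/645528128 + 7564 = 4881822924427/645528128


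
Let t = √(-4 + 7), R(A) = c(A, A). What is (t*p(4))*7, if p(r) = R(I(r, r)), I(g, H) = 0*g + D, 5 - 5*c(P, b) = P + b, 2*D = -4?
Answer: 63*√3/5 ≈ 21.824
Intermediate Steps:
D = -2 (D = (½)*(-4) = -2)
c(P, b) = 1 - P/5 - b/5 (c(P, b) = 1 - (P + b)/5 = 1 + (-P/5 - b/5) = 1 - P/5 - b/5)
I(g, H) = -2 (I(g, H) = 0*g - 2 = 0 - 2 = -2)
R(A) = 1 - 2*A/5 (R(A) = 1 - A/5 - A/5 = 1 - 2*A/5)
p(r) = 9/5 (p(r) = 1 - ⅖*(-2) = 1 + ⅘ = 9/5)
t = √3 ≈ 1.7320
(t*p(4))*7 = (√3*(9/5))*7 = (9*√3/5)*7 = 63*√3/5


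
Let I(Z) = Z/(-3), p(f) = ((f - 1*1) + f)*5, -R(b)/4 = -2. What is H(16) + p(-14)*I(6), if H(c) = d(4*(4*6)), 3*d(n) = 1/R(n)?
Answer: 6961/24 ≈ 290.04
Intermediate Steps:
R(b) = 8 (R(b) = -4*(-2) = 8)
p(f) = -5 + 10*f (p(f) = ((f - 1) + f)*5 = ((-1 + f) + f)*5 = (-1 + 2*f)*5 = -5 + 10*f)
d(n) = 1/24 (d(n) = (⅓)/8 = (⅓)*(⅛) = 1/24)
H(c) = 1/24
I(Z) = -Z/3 (I(Z) = Z*(-⅓) = -Z/3)
H(16) + p(-14)*I(6) = 1/24 + (-5 + 10*(-14))*(-⅓*6) = 1/24 + (-5 - 140)*(-2) = 1/24 - 145*(-2) = 1/24 + 290 = 6961/24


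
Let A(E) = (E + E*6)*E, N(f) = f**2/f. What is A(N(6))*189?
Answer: 47628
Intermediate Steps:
N(f) = f
A(E) = 7*E**2 (A(E) = (E + 6*E)*E = (7*E)*E = 7*E**2)
A(N(6))*189 = (7*6**2)*189 = (7*36)*189 = 252*189 = 47628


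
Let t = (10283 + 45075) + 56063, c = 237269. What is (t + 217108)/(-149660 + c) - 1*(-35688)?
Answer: 164574659/4611 ≈ 35692.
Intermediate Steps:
t = 111421 (t = 55358 + 56063 = 111421)
(t + 217108)/(-149660 + c) - 1*(-35688) = (111421 + 217108)/(-149660 + 237269) - 1*(-35688) = 328529/87609 + 35688 = 328529*(1/87609) + 35688 = 17291/4611 + 35688 = 164574659/4611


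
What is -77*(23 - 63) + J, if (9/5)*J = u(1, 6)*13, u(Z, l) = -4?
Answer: 27460/9 ≈ 3051.1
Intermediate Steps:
J = -260/9 (J = 5*(-4*13)/9 = (5/9)*(-52) = -260/9 ≈ -28.889)
-77*(23 - 63) + J = -77*(23 - 63) - 260/9 = -77*(-40) - 260/9 = 3080 - 260/9 = 27460/9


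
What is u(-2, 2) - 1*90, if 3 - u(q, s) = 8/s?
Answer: -91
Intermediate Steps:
u(q, s) = 3 - 8/s
u(-2, 2) - 1*90 = (3 - 8/2) - 1*90 = (3 - 8*½) - 90 = (3 - 4) - 90 = -1 - 90 = -91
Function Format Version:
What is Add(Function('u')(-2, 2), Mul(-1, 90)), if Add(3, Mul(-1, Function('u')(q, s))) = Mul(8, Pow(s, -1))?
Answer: -91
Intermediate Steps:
Function('u')(q, s) = Add(3, Mul(-8, Pow(s, -1))) (Function('u')(q, s) = Add(3, Mul(-1, Mul(8, Pow(s, -1)))) = Add(3, Mul(-8, Pow(s, -1))))
Add(Function('u')(-2, 2), Mul(-1, 90)) = Add(Add(3, Mul(-8, Pow(2, -1))), Mul(-1, 90)) = Add(Add(3, Mul(-8, Rational(1, 2))), -90) = Add(Add(3, -4), -90) = Add(-1, -90) = -91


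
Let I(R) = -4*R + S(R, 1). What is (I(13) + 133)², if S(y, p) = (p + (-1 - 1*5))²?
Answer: 11236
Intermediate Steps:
S(y, p) = (-6 + p)² (S(y, p) = (p + (-1 - 5))² = (p - 6)² = (-6 + p)²)
I(R) = 25 - 4*R (I(R) = -4*R + (-6 + 1)² = -4*R + (-5)² = -4*R + 25 = 25 - 4*R)
(I(13) + 133)² = ((25 - 4*13) + 133)² = ((25 - 52) + 133)² = (-27 + 133)² = 106² = 11236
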